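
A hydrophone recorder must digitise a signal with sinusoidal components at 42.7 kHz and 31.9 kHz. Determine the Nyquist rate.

85.4 kHz

Highest-frequency component: 42.7 kHz.
Nyquist rate = 2 × 42.7 kHz = 85.4 kHz.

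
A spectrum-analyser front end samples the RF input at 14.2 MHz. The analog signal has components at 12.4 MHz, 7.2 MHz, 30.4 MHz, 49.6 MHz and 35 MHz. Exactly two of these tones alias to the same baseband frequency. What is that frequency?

7 MHz

fs/2 = 7.1 MHz.
12.4 MHz > fs/2 = 7.1 MHz, folds to fs − 12.4 MHz = 1.8 MHz.
7.2 MHz > fs/2 = 7.1 MHz, folds to fs − 7.2 MHz = 7 MHz.
30.4 MHz mod fs = 2 MHz.
2 MHz ≤ fs/2 = 7.1 MHz, appears at 2 MHz.
49.6 MHz mod fs = 7 MHz.
7 MHz ≤ fs/2 = 7.1 MHz, appears at 7 MHz.
35 MHz mod fs = 6.6 MHz.
6.6 MHz ≤ fs/2 = 7.1 MHz, appears at 6.6 MHz.
7.2 MHz and 49.6 MHz both map to 7 MHz.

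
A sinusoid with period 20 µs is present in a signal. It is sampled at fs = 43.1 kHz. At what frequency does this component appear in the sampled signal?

T = 20 µs → f = 1/T = 50 kHz.
50 kHz mod fs = 6.9 kHz.
6.9 kHz ≤ fs/2 = 21.55 kHz, appears at 6.9 kHz.

6.9 kHz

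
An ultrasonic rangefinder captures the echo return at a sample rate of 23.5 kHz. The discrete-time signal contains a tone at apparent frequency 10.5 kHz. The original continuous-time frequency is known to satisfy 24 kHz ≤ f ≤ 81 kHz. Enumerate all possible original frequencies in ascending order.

Frequencies that alias to 10.5 kHz are k·fs ± 10.5 kHz for integer k ≥ 0.
k=0: 10.5 kHz.
k=1: 13 kHz, 34 kHz.
k=2: 36.5 kHz, 57.5 kHz.
k=3: 60 kHz, 81 kHz.
k=4: 83.5 kHz, 104.5 kHz.
Within [24 kHz, 81 kHz]: 34 kHz, 36.5 kHz, 57.5 kHz, 60 kHz, 81 kHz.

34 kHz, 36.5 kHz, 57.5 kHz, 60 kHz, 81 kHz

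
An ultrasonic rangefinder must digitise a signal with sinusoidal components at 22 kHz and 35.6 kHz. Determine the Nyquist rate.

Highest-frequency component: 35.6 kHz.
Nyquist rate = 2 × 35.6 kHz = 71.2 kHz.

71.2 kHz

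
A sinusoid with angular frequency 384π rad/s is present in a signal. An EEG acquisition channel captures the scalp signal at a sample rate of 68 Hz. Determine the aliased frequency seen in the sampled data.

ω = 384π rad/s → f = ω/(2π) = 192 Hz.
192 Hz mod fs = 56 Hz.
56 Hz > fs/2 = 34 Hz, folds to fs − 56 Hz = 12 Hz.

12 Hz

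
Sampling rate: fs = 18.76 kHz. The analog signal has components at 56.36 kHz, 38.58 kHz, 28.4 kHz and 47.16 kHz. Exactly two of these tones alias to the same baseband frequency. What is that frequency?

fs/2 = 9.38 kHz.
56.36 kHz mod fs = 0.08 kHz.
0.08 kHz ≤ fs/2 = 9.38 kHz, appears at 0.08 kHz.
38.58 kHz mod fs = 1.06 kHz.
1.06 kHz ≤ fs/2 = 9.38 kHz, appears at 1.06 kHz.
28.4 kHz mod fs = 9.64 kHz.
9.64 kHz > fs/2 = 9.38 kHz, folds to fs − 9.64 kHz = 9.12 kHz.
47.16 kHz mod fs = 9.64 kHz.
9.64 kHz > fs/2 = 9.38 kHz, folds to fs − 9.64 kHz = 9.12 kHz.
28.4 kHz and 47.16 kHz both map to 9.12 kHz.

9.12 kHz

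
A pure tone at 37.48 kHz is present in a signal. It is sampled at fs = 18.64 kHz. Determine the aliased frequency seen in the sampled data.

37.48 kHz mod fs = 0.2 kHz.
0.2 kHz ≤ fs/2 = 9.32 kHz, appears at 0.2 kHz.

0.2 kHz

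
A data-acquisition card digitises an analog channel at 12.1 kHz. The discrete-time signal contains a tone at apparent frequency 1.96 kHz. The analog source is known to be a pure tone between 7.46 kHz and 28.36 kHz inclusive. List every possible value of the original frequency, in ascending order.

Frequencies that alias to 1.96 kHz are k·fs ± 1.96 kHz for integer k ≥ 0.
k=0: 1.96 kHz.
k=1: 10.14 kHz, 14.06 kHz.
k=2: 22.24 kHz, 26.16 kHz.
k=3: 34.34 kHz, 38.26 kHz.
Within [7.46 kHz, 28.36 kHz]: 10.14 kHz, 14.06 kHz, 22.24 kHz, 26.16 kHz.

10.14 kHz, 14.06 kHz, 22.24 kHz, 26.16 kHz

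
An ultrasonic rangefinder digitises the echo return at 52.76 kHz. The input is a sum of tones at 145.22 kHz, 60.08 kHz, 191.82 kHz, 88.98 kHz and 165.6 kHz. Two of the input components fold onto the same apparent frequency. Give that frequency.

fs/2 = 26.38 kHz.
145.22 kHz mod fs = 39.7 kHz.
39.7 kHz > fs/2 = 26.38 kHz, folds to fs − 39.7 kHz = 13.06 kHz.
60.08 kHz mod fs = 7.32 kHz.
7.32 kHz ≤ fs/2 = 26.38 kHz, appears at 7.32 kHz.
191.82 kHz mod fs = 33.54 kHz.
33.54 kHz > fs/2 = 26.38 kHz, folds to fs − 33.54 kHz = 19.22 kHz.
88.98 kHz mod fs = 36.22 kHz.
36.22 kHz > fs/2 = 26.38 kHz, folds to fs − 36.22 kHz = 16.54 kHz.
165.6 kHz mod fs = 7.32 kHz.
7.32 kHz ≤ fs/2 = 26.38 kHz, appears at 7.32 kHz.
60.08 kHz and 165.6 kHz both map to 7.32 kHz.

7.32 kHz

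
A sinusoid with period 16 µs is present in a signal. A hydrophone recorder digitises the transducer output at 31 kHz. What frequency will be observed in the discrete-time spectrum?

T = 16 µs → f = 1/T = 62.5 kHz.
62.5 kHz mod fs = 0.5 kHz.
0.5 kHz ≤ fs/2 = 15.5 kHz, appears at 0.5 kHz.

0.5 kHz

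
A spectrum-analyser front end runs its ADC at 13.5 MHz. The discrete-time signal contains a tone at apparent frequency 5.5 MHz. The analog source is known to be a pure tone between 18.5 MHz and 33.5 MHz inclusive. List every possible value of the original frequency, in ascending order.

19 MHz, 21.5 MHz, 32.5 MHz

Frequencies that alias to 5.5 MHz are k·fs ± 5.5 MHz for integer k ≥ 0.
k=0: 5.5 MHz.
k=1: 8 MHz, 19 MHz.
k=2: 21.5 MHz, 32.5 MHz.
k=3: 35 MHz, 46 MHz.
Within [18.5 MHz, 33.5 MHz]: 19 MHz, 21.5 MHz, 32.5 MHz.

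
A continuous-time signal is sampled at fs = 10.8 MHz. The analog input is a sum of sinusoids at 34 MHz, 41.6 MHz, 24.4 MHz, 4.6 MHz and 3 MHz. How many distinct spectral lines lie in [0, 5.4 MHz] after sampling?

4

fs/2 = 5.4 MHz.
34 MHz mod fs = 1.6 MHz.
1.6 MHz ≤ fs/2 = 5.4 MHz, appears at 1.6 MHz.
41.6 MHz mod fs = 9.2 MHz.
9.2 MHz > fs/2 = 5.4 MHz, folds to fs − 9.2 MHz = 1.6 MHz.
24.4 MHz mod fs = 2.8 MHz.
2.8 MHz ≤ fs/2 = 5.4 MHz, appears at 2.8 MHz.
4.6 MHz ≤ fs/2 = 5.4 MHz, passes unchanged.
3 MHz ≤ fs/2 = 5.4 MHz, passes unchanged.
Distinct values: {1.6 MHz, 2.8 MHz, 3 MHz, 4.6 MHz} → 4.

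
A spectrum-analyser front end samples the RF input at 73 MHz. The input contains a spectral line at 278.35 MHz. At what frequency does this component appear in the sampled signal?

278.35 MHz mod fs = 59.35 MHz.
59.35 MHz > fs/2 = 36.5 MHz, folds to fs − 59.35 MHz = 13.65 MHz.

13.65 MHz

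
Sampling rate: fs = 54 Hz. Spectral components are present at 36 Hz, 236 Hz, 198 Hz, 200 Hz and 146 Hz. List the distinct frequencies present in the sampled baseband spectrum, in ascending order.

16 Hz, 18 Hz, 20 Hz

fs/2 = 27 Hz.
36 Hz > fs/2 = 27 Hz, folds to fs − 36 Hz = 18 Hz.
236 Hz mod fs = 20 Hz.
20 Hz ≤ fs/2 = 27 Hz, appears at 20 Hz.
198 Hz mod fs = 36 Hz.
36 Hz > fs/2 = 27 Hz, folds to fs − 36 Hz = 18 Hz.
200 Hz mod fs = 38 Hz.
38 Hz > fs/2 = 27 Hz, folds to fs − 38 Hz = 16 Hz.
146 Hz mod fs = 38 Hz.
38 Hz > fs/2 = 27 Hz, folds to fs − 38 Hz = 16 Hz.
Distinct values: {16 Hz, 18 Hz, 20 Hz}.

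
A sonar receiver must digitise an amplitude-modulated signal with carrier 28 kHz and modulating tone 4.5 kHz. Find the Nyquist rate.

AM sidebands sit at fc ± fm = 23.5 kHz and 32.5 kHz.
Highest-frequency component: 32.5 kHz.
Nyquist rate = 2 × 32.5 kHz = 65 kHz.

65 kHz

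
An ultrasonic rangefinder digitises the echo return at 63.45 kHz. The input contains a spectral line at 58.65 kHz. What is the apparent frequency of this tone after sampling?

58.65 kHz > fs/2 = 31.725 kHz, folds to fs − 58.65 kHz = 4.8 kHz.

4.8 kHz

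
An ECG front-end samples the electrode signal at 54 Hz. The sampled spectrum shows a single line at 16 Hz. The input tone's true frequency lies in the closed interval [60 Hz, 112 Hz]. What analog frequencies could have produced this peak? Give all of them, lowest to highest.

Frequencies that alias to 16 Hz are k·fs ± 16 Hz for integer k ≥ 0.
k=0: 16 Hz.
k=1: 38 Hz, 70 Hz.
k=2: 92 Hz, 124 Hz.
k=3: 146 Hz, 178 Hz.
Within [60 Hz, 112 Hz]: 70 Hz, 92 Hz.

70 Hz, 92 Hz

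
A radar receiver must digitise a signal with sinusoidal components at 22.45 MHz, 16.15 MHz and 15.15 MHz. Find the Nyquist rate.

Highest-frequency component: 22.45 MHz.
Nyquist rate = 2 × 22.45 MHz = 44.9 MHz.

44.9 MHz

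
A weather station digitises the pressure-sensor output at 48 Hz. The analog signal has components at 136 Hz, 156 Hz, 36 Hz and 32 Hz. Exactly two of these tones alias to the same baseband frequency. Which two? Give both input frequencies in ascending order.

36 Hz, 156 Hz

fs/2 = 24 Hz.
136 Hz mod fs = 40 Hz.
40 Hz > fs/2 = 24 Hz, folds to fs − 40 Hz = 8 Hz.
156 Hz mod fs = 12 Hz.
12 Hz ≤ fs/2 = 24 Hz, appears at 12 Hz.
36 Hz > fs/2 = 24 Hz, folds to fs − 36 Hz = 12 Hz.
32 Hz > fs/2 = 24 Hz, folds to fs − 32 Hz = 16 Hz.
36 Hz and 156 Hz both map to 12 Hz.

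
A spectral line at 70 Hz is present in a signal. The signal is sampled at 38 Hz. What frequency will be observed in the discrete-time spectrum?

6 Hz

70 Hz mod fs = 32 Hz.
32 Hz > fs/2 = 19 Hz, folds to fs − 32 Hz = 6 Hz.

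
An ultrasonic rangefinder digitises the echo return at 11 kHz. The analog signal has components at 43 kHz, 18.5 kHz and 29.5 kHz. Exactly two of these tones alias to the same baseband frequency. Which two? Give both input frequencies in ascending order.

fs/2 = 5.5 kHz.
43 kHz mod fs = 10 kHz.
10 kHz > fs/2 = 5.5 kHz, folds to fs − 10 kHz = 1 kHz.
18.5 kHz mod fs = 7.5 kHz.
7.5 kHz > fs/2 = 5.5 kHz, folds to fs − 7.5 kHz = 3.5 kHz.
29.5 kHz mod fs = 7.5 kHz.
7.5 kHz > fs/2 = 5.5 kHz, folds to fs − 7.5 kHz = 3.5 kHz.
18.5 kHz and 29.5 kHz both map to 3.5 kHz.

18.5 kHz, 29.5 kHz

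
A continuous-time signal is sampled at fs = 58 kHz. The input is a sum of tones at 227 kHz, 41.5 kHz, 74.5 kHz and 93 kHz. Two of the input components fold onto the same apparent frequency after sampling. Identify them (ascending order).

41.5 kHz, 74.5 kHz

fs/2 = 29 kHz.
227 kHz mod fs = 53 kHz.
53 kHz > fs/2 = 29 kHz, folds to fs − 53 kHz = 5 kHz.
41.5 kHz > fs/2 = 29 kHz, folds to fs − 41.5 kHz = 16.5 kHz.
74.5 kHz mod fs = 16.5 kHz.
16.5 kHz ≤ fs/2 = 29 kHz, appears at 16.5 kHz.
93 kHz mod fs = 35 kHz.
35 kHz > fs/2 = 29 kHz, folds to fs − 35 kHz = 23 kHz.
41.5 kHz and 74.5 kHz both map to 16.5 kHz.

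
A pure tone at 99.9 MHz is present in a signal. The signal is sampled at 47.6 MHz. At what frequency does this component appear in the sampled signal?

4.7 MHz

99.9 MHz mod fs = 4.7 MHz.
4.7 MHz ≤ fs/2 = 23.8 MHz, appears at 4.7 MHz.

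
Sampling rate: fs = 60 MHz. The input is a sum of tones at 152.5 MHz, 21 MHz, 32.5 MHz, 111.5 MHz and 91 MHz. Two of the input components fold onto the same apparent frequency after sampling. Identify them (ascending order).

fs/2 = 30 MHz.
152.5 MHz mod fs = 32.5 MHz.
32.5 MHz > fs/2 = 30 MHz, folds to fs − 32.5 MHz = 27.5 MHz.
21 MHz ≤ fs/2 = 30 MHz, passes unchanged.
32.5 MHz > fs/2 = 30 MHz, folds to fs − 32.5 MHz = 27.5 MHz.
111.5 MHz mod fs = 51.5 MHz.
51.5 MHz > fs/2 = 30 MHz, folds to fs − 51.5 MHz = 8.5 MHz.
91 MHz mod fs = 31 MHz.
31 MHz > fs/2 = 30 MHz, folds to fs − 31 MHz = 29 MHz.
32.5 MHz and 152.5 MHz both map to 27.5 MHz.

32.5 MHz, 152.5 MHz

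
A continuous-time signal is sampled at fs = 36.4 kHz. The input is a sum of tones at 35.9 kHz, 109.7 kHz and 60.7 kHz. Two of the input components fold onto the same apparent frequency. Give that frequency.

fs/2 = 18.2 kHz.
35.9 kHz > fs/2 = 18.2 kHz, folds to fs − 35.9 kHz = 0.5 kHz.
109.7 kHz mod fs = 0.5 kHz.
0.5 kHz ≤ fs/2 = 18.2 kHz, appears at 0.5 kHz.
60.7 kHz mod fs = 24.3 kHz.
24.3 kHz > fs/2 = 18.2 kHz, folds to fs − 24.3 kHz = 12.1 kHz.
35.9 kHz and 109.7 kHz both map to 0.5 kHz.

0.5 kHz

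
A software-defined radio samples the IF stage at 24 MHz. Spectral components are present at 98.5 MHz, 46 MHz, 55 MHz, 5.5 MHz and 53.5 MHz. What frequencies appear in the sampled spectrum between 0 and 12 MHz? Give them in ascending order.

fs/2 = 12 MHz.
98.5 MHz mod fs = 2.5 MHz.
2.5 MHz ≤ fs/2 = 12 MHz, appears at 2.5 MHz.
46 MHz mod fs = 22 MHz.
22 MHz > fs/2 = 12 MHz, folds to fs − 22 MHz = 2 MHz.
55 MHz mod fs = 7 MHz.
7 MHz ≤ fs/2 = 12 MHz, appears at 7 MHz.
5.5 MHz ≤ fs/2 = 12 MHz, passes unchanged.
53.5 MHz mod fs = 5.5 MHz.
5.5 MHz ≤ fs/2 = 12 MHz, appears at 5.5 MHz.
Distinct values: {2 MHz, 2.5 MHz, 5.5 MHz, 7 MHz}.

2 MHz, 2.5 MHz, 5.5 MHz, 7 MHz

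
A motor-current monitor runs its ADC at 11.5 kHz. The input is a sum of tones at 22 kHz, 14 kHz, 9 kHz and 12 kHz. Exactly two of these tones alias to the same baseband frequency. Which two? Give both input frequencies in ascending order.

9 kHz, 14 kHz

fs/2 = 5.75 kHz.
22 kHz mod fs = 10.5 kHz.
10.5 kHz > fs/2 = 5.75 kHz, folds to fs − 10.5 kHz = 1 kHz.
14 kHz mod fs = 2.5 kHz.
2.5 kHz ≤ fs/2 = 5.75 kHz, appears at 2.5 kHz.
9 kHz > fs/2 = 5.75 kHz, folds to fs − 9 kHz = 2.5 kHz.
12 kHz mod fs = 0.5 kHz.
0.5 kHz ≤ fs/2 = 5.75 kHz, appears at 0.5 kHz.
9 kHz and 14 kHz both map to 2.5 kHz.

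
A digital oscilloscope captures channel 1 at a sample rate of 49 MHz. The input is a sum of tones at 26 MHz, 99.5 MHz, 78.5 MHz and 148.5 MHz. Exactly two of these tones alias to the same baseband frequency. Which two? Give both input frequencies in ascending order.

99.5 MHz, 148.5 MHz

fs/2 = 24.5 MHz.
26 MHz > fs/2 = 24.5 MHz, folds to fs − 26 MHz = 23 MHz.
99.5 MHz mod fs = 1.5 MHz.
1.5 MHz ≤ fs/2 = 24.5 MHz, appears at 1.5 MHz.
78.5 MHz mod fs = 29.5 MHz.
29.5 MHz > fs/2 = 24.5 MHz, folds to fs − 29.5 MHz = 19.5 MHz.
148.5 MHz mod fs = 1.5 MHz.
1.5 MHz ≤ fs/2 = 24.5 MHz, appears at 1.5 MHz.
99.5 MHz and 148.5 MHz both map to 1.5 MHz.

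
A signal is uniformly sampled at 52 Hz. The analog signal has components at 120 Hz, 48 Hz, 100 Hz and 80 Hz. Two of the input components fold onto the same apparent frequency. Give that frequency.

fs/2 = 26 Hz.
120 Hz mod fs = 16 Hz.
16 Hz ≤ fs/2 = 26 Hz, appears at 16 Hz.
48 Hz > fs/2 = 26 Hz, folds to fs − 48 Hz = 4 Hz.
100 Hz mod fs = 48 Hz.
48 Hz > fs/2 = 26 Hz, folds to fs − 48 Hz = 4 Hz.
80 Hz mod fs = 28 Hz.
28 Hz > fs/2 = 26 Hz, folds to fs − 28 Hz = 24 Hz.
48 Hz and 100 Hz both map to 4 Hz.

4 Hz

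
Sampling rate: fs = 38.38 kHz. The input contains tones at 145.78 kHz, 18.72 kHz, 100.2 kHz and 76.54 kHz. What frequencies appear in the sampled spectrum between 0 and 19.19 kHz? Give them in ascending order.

fs/2 = 19.19 kHz.
145.78 kHz mod fs = 30.64 kHz.
30.64 kHz > fs/2 = 19.19 kHz, folds to fs − 30.64 kHz = 7.74 kHz.
18.72 kHz ≤ fs/2 = 19.19 kHz, passes unchanged.
100.2 kHz mod fs = 23.44 kHz.
23.44 kHz > fs/2 = 19.19 kHz, folds to fs − 23.44 kHz = 14.94 kHz.
76.54 kHz mod fs = 38.16 kHz.
38.16 kHz > fs/2 = 19.19 kHz, folds to fs − 38.16 kHz = 0.22 kHz.
Distinct values: {0.22 kHz, 7.74 kHz, 14.94 kHz, 18.72 kHz}.

0.22 kHz, 7.74 kHz, 14.94 kHz, 18.72 kHz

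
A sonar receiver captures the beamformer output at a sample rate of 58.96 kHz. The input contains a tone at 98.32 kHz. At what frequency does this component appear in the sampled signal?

98.32 kHz mod fs = 39.36 kHz.
39.36 kHz > fs/2 = 29.48 kHz, folds to fs − 39.36 kHz = 19.6 kHz.

19.6 kHz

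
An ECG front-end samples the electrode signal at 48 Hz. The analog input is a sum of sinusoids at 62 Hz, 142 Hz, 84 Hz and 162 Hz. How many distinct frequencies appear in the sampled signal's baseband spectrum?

fs/2 = 24 Hz.
62 Hz mod fs = 14 Hz.
14 Hz ≤ fs/2 = 24 Hz, appears at 14 Hz.
142 Hz mod fs = 46 Hz.
46 Hz > fs/2 = 24 Hz, folds to fs − 46 Hz = 2 Hz.
84 Hz mod fs = 36 Hz.
36 Hz > fs/2 = 24 Hz, folds to fs − 36 Hz = 12 Hz.
162 Hz mod fs = 18 Hz.
18 Hz ≤ fs/2 = 24 Hz, appears at 18 Hz.
Distinct values: {2 Hz, 12 Hz, 14 Hz, 18 Hz} → 4.

4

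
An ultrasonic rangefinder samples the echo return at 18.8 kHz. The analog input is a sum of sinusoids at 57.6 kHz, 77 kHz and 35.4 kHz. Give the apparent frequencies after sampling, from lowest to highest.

1.2 kHz, 1.8 kHz, 2.2 kHz

fs/2 = 9.4 kHz.
57.6 kHz mod fs = 1.2 kHz.
1.2 kHz ≤ fs/2 = 9.4 kHz, appears at 1.2 kHz.
77 kHz mod fs = 1.8 kHz.
1.8 kHz ≤ fs/2 = 9.4 kHz, appears at 1.8 kHz.
35.4 kHz mod fs = 16.6 kHz.
16.6 kHz > fs/2 = 9.4 kHz, folds to fs − 16.6 kHz = 2.2 kHz.
Distinct values: {1.2 kHz, 1.8 kHz, 2.2 kHz}.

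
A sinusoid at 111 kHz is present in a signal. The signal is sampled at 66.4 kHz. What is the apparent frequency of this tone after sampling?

21.8 kHz

111 kHz mod fs = 44.6 kHz.
44.6 kHz > fs/2 = 33.2 kHz, folds to fs − 44.6 kHz = 21.8 kHz.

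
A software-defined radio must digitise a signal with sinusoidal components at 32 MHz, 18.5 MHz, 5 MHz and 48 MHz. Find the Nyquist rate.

96 MHz

Highest-frequency component: 48 MHz.
Nyquist rate = 2 × 48 MHz = 96 MHz.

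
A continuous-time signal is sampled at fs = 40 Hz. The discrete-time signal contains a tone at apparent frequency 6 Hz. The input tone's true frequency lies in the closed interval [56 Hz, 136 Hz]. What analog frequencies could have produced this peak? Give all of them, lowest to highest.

Frequencies that alias to 6 Hz are k·fs ± 6 Hz for integer k ≥ 0.
k=0: 6 Hz.
k=1: 34 Hz, 46 Hz.
k=2: 74 Hz, 86 Hz.
k=3: 114 Hz, 126 Hz.
k=4: 154 Hz, 166 Hz.
Within [56 Hz, 136 Hz]: 74 Hz, 86 Hz, 114 Hz, 126 Hz.

74 Hz, 86 Hz, 114 Hz, 126 Hz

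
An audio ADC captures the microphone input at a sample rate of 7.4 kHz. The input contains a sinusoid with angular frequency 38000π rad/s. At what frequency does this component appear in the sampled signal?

3.2 kHz

ω = 38000π rad/s → f = ω/(2π) = 19000 Hz = 19 kHz.
19 kHz mod fs = 4.2 kHz.
4.2 kHz > fs/2 = 3.7 kHz, folds to fs − 4.2 kHz = 3.2 kHz.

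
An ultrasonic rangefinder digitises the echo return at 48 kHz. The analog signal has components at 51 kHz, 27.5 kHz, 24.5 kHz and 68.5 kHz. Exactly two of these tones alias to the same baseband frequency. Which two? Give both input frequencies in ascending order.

fs/2 = 24 kHz.
51 kHz mod fs = 3 kHz.
3 kHz ≤ fs/2 = 24 kHz, appears at 3 kHz.
27.5 kHz > fs/2 = 24 kHz, folds to fs − 27.5 kHz = 20.5 kHz.
24.5 kHz > fs/2 = 24 kHz, folds to fs − 24.5 kHz = 23.5 kHz.
68.5 kHz mod fs = 20.5 kHz.
20.5 kHz ≤ fs/2 = 24 kHz, appears at 20.5 kHz.
27.5 kHz and 68.5 kHz both map to 20.5 kHz.

27.5 kHz, 68.5 kHz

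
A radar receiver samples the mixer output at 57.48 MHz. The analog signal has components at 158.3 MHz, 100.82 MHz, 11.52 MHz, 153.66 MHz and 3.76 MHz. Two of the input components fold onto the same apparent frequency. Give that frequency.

14.14 MHz

fs/2 = 28.74 MHz.
158.3 MHz mod fs = 43.34 MHz.
43.34 MHz > fs/2 = 28.74 MHz, folds to fs − 43.34 MHz = 14.14 MHz.
100.82 MHz mod fs = 43.34 MHz.
43.34 MHz > fs/2 = 28.74 MHz, folds to fs − 43.34 MHz = 14.14 MHz.
11.52 MHz ≤ fs/2 = 28.74 MHz, passes unchanged.
153.66 MHz mod fs = 38.7 MHz.
38.7 MHz > fs/2 = 28.74 MHz, folds to fs − 38.7 MHz = 18.78 MHz.
3.76 MHz ≤ fs/2 = 28.74 MHz, passes unchanged.
100.82 MHz and 158.3 MHz both map to 14.14 MHz.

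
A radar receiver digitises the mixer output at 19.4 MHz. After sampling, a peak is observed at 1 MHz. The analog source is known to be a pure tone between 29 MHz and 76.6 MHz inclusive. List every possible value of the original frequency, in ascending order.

37.8 MHz, 39.8 MHz, 57.2 MHz, 59.2 MHz, 76.6 MHz

Frequencies that alias to 1 MHz are k·fs ± 1 MHz for integer k ≥ 0.
k=0: 1 MHz.
k=1: 18.4 MHz, 20.4 MHz.
k=2: 37.8 MHz, 39.8 MHz.
k=3: 57.2 MHz, 59.2 MHz.
k=4: 76.6 MHz, 78.6 MHz.
k=5: 96 MHz, 98 MHz.
Within [29 MHz, 76.6 MHz]: 37.8 MHz, 39.8 MHz, 57.2 MHz, 59.2 MHz, 76.6 MHz.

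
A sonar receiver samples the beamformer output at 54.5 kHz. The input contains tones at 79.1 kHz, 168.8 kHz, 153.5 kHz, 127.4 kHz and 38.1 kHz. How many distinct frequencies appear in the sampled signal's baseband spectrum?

fs/2 = 27.25 kHz.
79.1 kHz mod fs = 24.6 kHz.
24.6 kHz ≤ fs/2 = 27.25 kHz, appears at 24.6 kHz.
168.8 kHz mod fs = 5.3 kHz.
5.3 kHz ≤ fs/2 = 27.25 kHz, appears at 5.3 kHz.
153.5 kHz mod fs = 44.5 kHz.
44.5 kHz > fs/2 = 27.25 kHz, folds to fs − 44.5 kHz = 10 kHz.
127.4 kHz mod fs = 18.4 kHz.
18.4 kHz ≤ fs/2 = 27.25 kHz, appears at 18.4 kHz.
38.1 kHz > fs/2 = 27.25 kHz, folds to fs − 38.1 kHz = 16.4 kHz.
Distinct values: {5.3 kHz, 10 kHz, 16.4 kHz, 18.4 kHz, 24.6 kHz} → 5.

5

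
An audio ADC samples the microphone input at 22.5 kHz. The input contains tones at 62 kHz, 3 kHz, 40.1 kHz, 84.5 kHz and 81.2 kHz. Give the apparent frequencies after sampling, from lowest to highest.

3 kHz, 4.9 kHz, 5.5 kHz, 8.8 kHz

fs/2 = 11.25 kHz.
62 kHz mod fs = 17 kHz.
17 kHz > fs/2 = 11.25 kHz, folds to fs − 17 kHz = 5.5 kHz.
3 kHz ≤ fs/2 = 11.25 kHz, passes unchanged.
40.1 kHz mod fs = 17.6 kHz.
17.6 kHz > fs/2 = 11.25 kHz, folds to fs − 17.6 kHz = 4.9 kHz.
84.5 kHz mod fs = 17 kHz.
17 kHz > fs/2 = 11.25 kHz, folds to fs − 17 kHz = 5.5 kHz.
81.2 kHz mod fs = 13.7 kHz.
13.7 kHz > fs/2 = 11.25 kHz, folds to fs − 13.7 kHz = 8.8 kHz.
Distinct values: {3 kHz, 4.9 kHz, 5.5 kHz, 8.8 kHz}.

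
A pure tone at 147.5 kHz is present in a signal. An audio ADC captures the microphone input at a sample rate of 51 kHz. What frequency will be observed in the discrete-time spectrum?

147.5 kHz mod fs = 45.5 kHz.
45.5 kHz > fs/2 = 25.5 kHz, folds to fs − 45.5 kHz = 5.5 kHz.

5.5 kHz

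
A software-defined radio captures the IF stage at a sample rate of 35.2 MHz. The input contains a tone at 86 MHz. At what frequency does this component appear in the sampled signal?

86 MHz mod fs = 15.6 MHz.
15.6 MHz ≤ fs/2 = 17.6 MHz, appears at 15.6 MHz.

15.6 MHz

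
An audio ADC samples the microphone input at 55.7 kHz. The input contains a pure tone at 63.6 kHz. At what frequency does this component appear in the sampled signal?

7.9 kHz

63.6 kHz mod fs = 7.9 kHz.
7.9 kHz ≤ fs/2 = 27.85 kHz, appears at 7.9 kHz.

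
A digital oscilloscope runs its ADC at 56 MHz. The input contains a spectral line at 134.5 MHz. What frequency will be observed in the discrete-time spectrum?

22.5 MHz

134.5 MHz mod fs = 22.5 MHz.
22.5 MHz ≤ fs/2 = 28 MHz, appears at 22.5 MHz.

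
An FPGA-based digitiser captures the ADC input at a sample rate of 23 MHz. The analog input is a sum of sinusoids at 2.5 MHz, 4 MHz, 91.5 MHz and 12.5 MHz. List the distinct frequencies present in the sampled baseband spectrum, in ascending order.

fs/2 = 11.5 MHz.
2.5 MHz ≤ fs/2 = 11.5 MHz, passes unchanged.
4 MHz ≤ fs/2 = 11.5 MHz, passes unchanged.
91.5 MHz mod fs = 22.5 MHz.
22.5 MHz > fs/2 = 11.5 MHz, folds to fs − 22.5 MHz = 0.5 MHz.
12.5 MHz > fs/2 = 11.5 MHz, folds to fs − 12.5 MHz = 10.5 MHz.
Distinct values: {0.5 MHz, 2.5 MHz, 4 MHz, 10.5 MHz}.

0.5 MHz, 2.5 MHz, 4 MHz, 10.5 MHz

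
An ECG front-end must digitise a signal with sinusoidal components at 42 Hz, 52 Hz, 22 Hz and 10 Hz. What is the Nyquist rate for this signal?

Highest-frequency component: 52 Hz.
Nyquist rate = 2 × 52 Hz = 104 Hz.

104 Hz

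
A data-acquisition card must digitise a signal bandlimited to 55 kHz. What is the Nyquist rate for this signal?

110 kHz

Nyquist rate = 2 × 55 kHz = 110 kHz.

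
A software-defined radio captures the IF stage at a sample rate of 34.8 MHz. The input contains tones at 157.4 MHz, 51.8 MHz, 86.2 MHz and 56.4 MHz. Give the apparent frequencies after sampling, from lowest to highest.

13.2 MHz, 16.6 MHz, 17 MHz

fs/2 = 17.4 MHz.
157.4 MHz mod fs = 18.2 MHz.
18.2 MHz > fs/2 = 17.4 MHz, folds to fs − 18.2 MHz = 16.6 MHz.
51.8 MHz mod fs = 17 MHz.
17 MHz ≤ fs/2 = 17.4 MHz, appears at 17 MHz.
86.2 MHz mod fs = 16.6 MHz.
16.6 MHz ≤ fs/2 = 17.4 MHz, appears at 16.6 MHz.
56.4 MHz mod fs = 21.6 MHz.
21.6 MHz > fs/2 = 17.4 MHz, folds to fs − 21.6 MHz = 13.2 MHz.
Distinct values: {13.2 MHz, 16.6 MHz, 17 MHz}.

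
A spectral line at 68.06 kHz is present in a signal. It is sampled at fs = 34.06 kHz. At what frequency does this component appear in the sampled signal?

68.06 kHz mod fs = 34 kHz.
34 kHz > fs/2 = 17.03 kHz, folds to fs − 34 kHz = 0.06 kHz.

0.06 kHz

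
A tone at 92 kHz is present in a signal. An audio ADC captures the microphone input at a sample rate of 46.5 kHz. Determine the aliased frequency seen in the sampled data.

92 kHz mod fs = 45.5 kHz.
45.5 kHz > fs/2 = 23.25 kHz, folds to fs − 45.5 kHz = 1 kHz.

1 kHz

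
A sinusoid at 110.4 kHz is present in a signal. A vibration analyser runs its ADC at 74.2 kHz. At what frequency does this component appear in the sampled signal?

110.4 kHz mod fs = 36.2 kHz.
36.2 kHz ≤ fs/2 = 37.1 kHz, appears at 36.2 kHz.

36.2 kHz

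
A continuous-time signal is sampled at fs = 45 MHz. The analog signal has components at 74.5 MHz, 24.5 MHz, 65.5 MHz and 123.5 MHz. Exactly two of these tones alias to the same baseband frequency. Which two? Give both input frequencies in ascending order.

fs/2 = 22.5 MHz.
74.5 MHz mod fs = 29.5 MHz.
29.5 MHz > fs/2 = 22.5 MHz, folds to fs − 29.5 MHz = 15.5 MHz.
24.5 MHz > fs/2 = 22.5 MHz, folds to fs − 24.5 MHz = 20.5 MHz.
65.5 MHz mod fs = 20.5 MHz.
20.5 MHz ≤ fs/2 = 22.5 MHz, appears at 20.5 MHz.
123.5 MHz mod fs = 33.5 MHz.
33.5 MHz > fs/2 = 22.5 MHz, folds to fs − 33.5 MHz = 11.5 MHz.
24.5 MHz and 65.5 MHz both map to 20.5 MHz.

24.5 MHz, 65.5 MHz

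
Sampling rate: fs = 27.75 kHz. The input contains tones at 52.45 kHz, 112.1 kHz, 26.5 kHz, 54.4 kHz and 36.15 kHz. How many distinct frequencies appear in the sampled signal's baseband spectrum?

fs/2 = 13.875 kHz.
52.45 kHz mod fs = 24.7 kHz.
24.7 kHz > fs/2 = 13.875 kHz, folds to fs − 24.7 kHz = 3.05 kHz.
112.1 kHz mod fs = 1.1 kHz.
1.1 kHz ≤ fs/2 = 13.875 kHz, appears at 1.1 kHz.
26.5 kHz > fs/2 = 13.875 kHz, folds to fs − 26.5 kHz = 1.25 kHz.
54.4 kHz mod fs = 26.65 kHz.
26.65 kHz > fs/2 = 13.875 kHz, folds to fs − 26.65 kHz = 1.1 kHz.
36.15 kHz mod fs = 8.4 kHz.
8.4 kHz ≤ fs/2 = 13.875 kHz, appears at 8.4 kHz.
Distinct values: {1.1 kHz, 1.25 kHz, 3.05 kHz, 8.4 kHz} → 4.

4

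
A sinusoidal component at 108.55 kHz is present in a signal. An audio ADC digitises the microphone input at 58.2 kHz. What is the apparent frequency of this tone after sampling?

7.85 kHz

108.55 kHz mod fs = 50.35 kHz.
50.35 kHz > fs/2 = 29.1 kHz, folds to fs − 50.35 kHz = 7.85 kHz.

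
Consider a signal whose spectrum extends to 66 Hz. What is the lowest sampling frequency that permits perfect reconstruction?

Nyquist rate = 2 × 66 Hz = 132 Hz.

132 Hz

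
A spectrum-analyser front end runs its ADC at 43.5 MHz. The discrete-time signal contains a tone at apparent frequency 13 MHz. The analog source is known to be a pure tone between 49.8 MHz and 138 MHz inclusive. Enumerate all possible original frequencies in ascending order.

56.5 MHz, 74 MHz, 100 MHz, 117.5 MHz

Frequencies that alias to 13 MHz are k·fs ± 13 MHz for integer k ≥ 0.
k=0: 13 MHz.
k=1: 30.5 MHz, 56.5 MHz.
k=2: 74 MHz, 100 MHz.
k=3: 117.5 MHz, 143.5 MHz.
k=4: 161 MHz, 187 MHz.
Within [49.8 MHz, 138 MHz]: 56.5 MHz, 74 MHz, 100 MHz, 117.5 MHz.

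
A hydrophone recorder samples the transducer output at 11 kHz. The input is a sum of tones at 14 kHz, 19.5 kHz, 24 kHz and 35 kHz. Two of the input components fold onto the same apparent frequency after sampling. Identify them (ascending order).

24 kHz, 35 kHz

fs/2 = 5.5 kHz.
14 kHz mod fs = 3 kHz.
3 kHz ≤ fs/2 = 5.5 kHz, appears at 3 kHz.
19.5 kHz mod fs = 8.5 kHz.
8.5 kHz > fs/2 = 5.5 kHz, folds to fs − 8.5 kHz = 2.5 kHz.
24 kHz mod fs = 2 kHz.
2 kHz ≤ fs/2 = 5.5 kHz, appears at 2 kHz.
35 kHz mod fs = 2 kHz.
2 kHz ≤ fs/2 = 5.5 kHz, appears at 2 kHz.
24 kHz and 35 kHz both map to 2 kHz.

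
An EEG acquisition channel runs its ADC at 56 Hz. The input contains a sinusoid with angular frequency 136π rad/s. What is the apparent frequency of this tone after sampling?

ω = 136π rad/s → f = ω/(2π) = 68 Hz.
68 Hz mod fs = 12 Hz.
12 Hz ≤ fs/2 = 28 Hz, appears at 12 Hz.

12 Hz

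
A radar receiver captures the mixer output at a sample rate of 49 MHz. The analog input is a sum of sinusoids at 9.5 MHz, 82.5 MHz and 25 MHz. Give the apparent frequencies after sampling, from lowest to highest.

9.5 MHz, 15.5 MHz, 24 MHz

fs/2 = 24.5 MHz.
9.5 MHz ≤ fs/2 = 24.5 MHz, passes unchanged.
82.5 MHz mod fs = 33.5 MHz.
33.5 MHz > fs/2 = 24.5 MHz, folds to fs − 33.5 MHz = 15.5 MHz.
25 MHz > fs/2 = 24.5 MHz, folds to fs − 25 MHz = 24 MHz.
Distinct values: {9.5 MHz, 15.5 MHz, 24 MHz}.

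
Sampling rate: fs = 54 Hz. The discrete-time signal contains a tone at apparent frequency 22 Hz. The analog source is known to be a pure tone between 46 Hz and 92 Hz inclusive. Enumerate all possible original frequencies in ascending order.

Frequencies that alias to 22 Hz are k·fs ± 22 Hz for integer k ≥ 0.
k=0: 22 Hz.
k=1: 32 Hz, 76 Hz.
k=2: 86 Hz, 130 Hz.
k=3: 140 Hz, 184 Hz.
Within [46 Hz, 92 Hz]: 76 Hz, 86 Hz.

76 Hz, 86 Hz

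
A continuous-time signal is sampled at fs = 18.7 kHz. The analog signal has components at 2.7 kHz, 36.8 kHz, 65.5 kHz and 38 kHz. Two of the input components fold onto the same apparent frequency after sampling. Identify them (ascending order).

fs/2 = 9.35 kHz.
2.7 kHz ≤ fs/2 = 9.35 kHz, passes unchanged.
36.8 kHz mod fs = 18.1 kHz.
18.1 kHz > fs/2 = 9.35 kHz, folds to fs − 18.1 kHz = 0.6 kHz.
65.5 kHz mod fs = 9.4 kHz.
9.4 kHz > fs/2 = 9.35 kHz, folds to fs − 9.4 kHz = 9.3 kHz.
38 kHz mod fs = 0.6 kHz.
0.6 kHz ≤ fs/2 = 9.35 kHz, appears at 0.6 kHz.
36.8 kHz and 38 kHz both map to 0.6 kHz.

36.8 kHz, 38 kHz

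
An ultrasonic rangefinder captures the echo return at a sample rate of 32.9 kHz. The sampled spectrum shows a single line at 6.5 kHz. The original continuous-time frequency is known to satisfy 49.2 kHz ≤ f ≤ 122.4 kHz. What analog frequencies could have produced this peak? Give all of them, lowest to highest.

59.3 kHz, 72.3 kHz, 92.2 kHz, 105.2 kHz

Frequencies that alias to 6.5 kHz are k·fs ± 6.5 kHz for integer k ≥ 0.
k=0: 6.5 kHz.
k=1: 26.4 kHz, 39.4 kHz.
k=2: 59.3 kHz, 72.3 kHz.
k=3: 92.2 kHz, 105.2 kHz.
k=4: 125.1 kHz, 138.1 kHz.
Within [49.2 kHz, 122.4 kHz]: 59.3 kHz, 72.3 kHz, 92.2 kHz, 105.2 kHz.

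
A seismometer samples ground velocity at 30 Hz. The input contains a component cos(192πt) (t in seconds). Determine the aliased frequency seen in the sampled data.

ω = 192π rad/s → f = ω/(2π) = 96 Hz.
96 Hz mod fs = 6 Hz.
6 Hz ≤ fs/2 = 15 Hz, appears at 6 Hz.

6 Hz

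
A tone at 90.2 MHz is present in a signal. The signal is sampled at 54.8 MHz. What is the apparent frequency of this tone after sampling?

19.4 MHz

90.2 MHz mod fs = 35.4 MHz.
35.4 MHz > fs/2 = 27.4 MHz, folds to fs − 35.4 MHz = 19.4 MHz.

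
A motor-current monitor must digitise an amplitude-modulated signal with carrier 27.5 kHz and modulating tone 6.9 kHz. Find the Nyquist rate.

AM sidebands sit at fc ± fm = 20.6 kHz and 34.4 kHz.
Highest-frequency component: 34.4 kHz.
Nyquist rate = 2 × 34.4 kHz = 68.8 kHz.

68.8 kHz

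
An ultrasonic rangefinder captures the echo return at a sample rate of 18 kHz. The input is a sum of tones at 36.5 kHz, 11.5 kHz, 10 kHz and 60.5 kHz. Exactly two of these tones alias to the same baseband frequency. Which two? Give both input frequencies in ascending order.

11.5 kHz, 60.5 kHz

fs/2 = 9 kHz.
36.5 kHz mod fs = 0.5 kHz.
0.5 kHz ≤ fs/2 = 9 kHz, appears at 0.5 kHz.
11.5 kHz > fs/2 = 9 kHz, folds to fs − 11.5 kHz = 6.5 kHz.
10 kHz > fs/2 = 9 kHz, folds to fs − 10 kHz = 8 kHz.
60.5 kHz mod fs = 6.5 kHz.
6.5 kHz ≤ fs/2 = 9 kHz, appears at 6.5 kHz.
11.5 kHz and 60.5 kHz both map to 6.5 kHz.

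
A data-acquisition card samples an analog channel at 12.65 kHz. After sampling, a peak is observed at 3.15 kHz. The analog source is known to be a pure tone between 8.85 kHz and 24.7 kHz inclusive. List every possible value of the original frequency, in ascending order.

9.5 kHz, 15.8 kHz, 22.15 kHz

Frequencies that alias to 3.15 kHz are k·fs ± 3.15 kHz for integer k ≥ 0.
k=0: 3.15 kHz.
k=1: 9.5 kHz, 15.8 kHz.
k=2: 22.15 kHz, 28.45 kHz.
k=3: 34.8 kHz, 41.1 kHz.
Within [8.85 kHz, 24.7 kHz]: 9.5 kHz, 15.8 kHz, 22.15 kHz.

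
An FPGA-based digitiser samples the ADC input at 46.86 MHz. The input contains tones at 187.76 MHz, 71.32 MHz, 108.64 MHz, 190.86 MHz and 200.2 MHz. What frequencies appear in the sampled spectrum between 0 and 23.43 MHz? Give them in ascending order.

0.32 MHz, 3.42 MHz, 12.76 MHz, 14.92 MHz, 22.4 MHz

fs/2 = 23.43 MHz.
187.76 MHz mod fs = 0.32 MHz.
0.32 MHz ≤ fs/2 = 23.43 MHz, appears at 0.32 MHz.
71.32 MHz mod fs = 24.46 MHz.
24.46 MHz > fs/2 = 23.43 MHz, folds to fs − 24.46 MHz = 22.4 MHz.
108.64 MHz mod fs = 14.92 MHz.
14.92 MHz ≤ fs/2 = 23.43 MHz, appears at 14.92 MHz.
190.86 MHz mod fs = 3.42 MHz.
3.42 MHz ≤ fs/2 = 23.43 MHz, appears at 3.42 MHz.
200.2 MHz mod fs = 12.76 MHz.
12.76 MHz ≤ fs/2 = 23.43 MHz, appears at 12.76 MHz.
Distinct values: {0.32 MHz, 3.42 MHz, 12.76 MHz, 14.92 MHz, 22.4 MHz}.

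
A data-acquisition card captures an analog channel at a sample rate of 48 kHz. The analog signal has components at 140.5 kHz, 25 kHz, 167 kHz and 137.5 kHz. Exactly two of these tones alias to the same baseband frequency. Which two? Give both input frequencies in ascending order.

fs/2 = 24 kHz.
140.5 kHz mod fs = 44.5 kHz.
44.5 kHz > fs/2 = 24 kHz, folds to fs − 44.5 kHz = 3.5 kHz.
25 kHz > fs/2 = 24 kHz, folds to fs − 25 kHz = 23 kHz.
167 kHz mod fs = 23 kHz.
23 kHz ≤ fs/2 = 24 kHz, appears at 23 kHz.
137.5 kHz mod fs = 41.5 kHz.
41.5 kHz > fs/2 = 24 kHz, folds to fs − 41.5 kHz = 6.5 kHz.
25 kHz and 167 kHz both map to 23 kHz.

25 kHz, 167 kHz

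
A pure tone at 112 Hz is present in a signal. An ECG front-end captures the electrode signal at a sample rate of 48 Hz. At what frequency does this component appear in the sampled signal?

112 Hz mod fs = 16 Hz.
16 Hz ≤ fs/2 = 24 Hz, appears at 16 Hz.

16 Hz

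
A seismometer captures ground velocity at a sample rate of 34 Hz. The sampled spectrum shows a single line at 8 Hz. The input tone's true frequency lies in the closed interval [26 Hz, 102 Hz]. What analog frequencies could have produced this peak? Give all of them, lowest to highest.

26 Hz, 42 Hz, 60 Hz, 76 Hz, 94 Hz

Frequencies that alias to 8 Hz are k·fs ± 8 Hz for integer k ≥ 0.
k=0: 8 Hz.
k=1: 26 Hz, 42 Hz.
k=2: 60 Hz, 76 Hz.
k=3: 94 Hz, 110 Hz.
k=4: 128 Hz, 144 Hz.
Within [26 Hz, 102 Hz]: 26 Hz, 42 Hz, 60 Hz, 76 Hz, 94 Hz.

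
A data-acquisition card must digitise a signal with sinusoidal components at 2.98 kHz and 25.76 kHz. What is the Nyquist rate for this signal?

Highest-frequency component: 25.76 kHz.
Nyquist rate = 2 × 25.76 kHz = 51.52 kHz.

51.52 kHz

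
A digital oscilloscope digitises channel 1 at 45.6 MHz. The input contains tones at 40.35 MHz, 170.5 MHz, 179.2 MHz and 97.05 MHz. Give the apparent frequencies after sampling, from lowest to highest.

fs/2 = 22.8 MHz.
40.35 MHz > fs/2 = 22.8 MHz, folds to fs − 40.35 MHz = 5.25 MHz.
170.5 MHz mod fs = 33.7 MHz.
33.7 MHz > fs/2 = 22.8 MHz, folds to fs − 33.7 MHz = 11.9 MHz.
179.2 MHz mod fs = 42.4 MHz.
42.4 MHz > fs/2 = 22.8 MHz, folds to fs − 42.4 MHz = 3.2 MHz.
97.05 MHz mod fs = 5.85 MHz.
5.85 MHz ≤ fs/2 = 22.8 MHz, appears at 5.85 MHz.
Distinct values: {3.2 MHz, 5.25 MHz, 5.85 MHz, 11.9 MHz}.

3.2 MHz, 5.25 MHz, 5.85 MHz, 11.9 MHz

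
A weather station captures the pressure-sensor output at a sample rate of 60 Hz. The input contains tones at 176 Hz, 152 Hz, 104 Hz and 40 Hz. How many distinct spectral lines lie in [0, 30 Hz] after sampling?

4

fs/2 = 30 Hz.
176 Hz mod fs = 56 Hz.
56 Hz > fs/2 = 30 Hz, folds to fs − 56 Hz = 4 Hz.
152 Hz mod fs = 32 Hz.
32 Hz > fs/2 = 30 Hz, folds to fs − 32 Hz = 28 Hz.
104 Hz mod fs = 44 Hz.
44 Hz > fs/2 = 30 Hz, folds to fs − 44 Hz = 16 Hz.
40 Hz > fs/2 = 30 Hz, folds to fs − 40 Hz = 20 Hz.
Distinct values: {4 Hz, 16 Hz, 20 Hz, 28 Hz} → 4.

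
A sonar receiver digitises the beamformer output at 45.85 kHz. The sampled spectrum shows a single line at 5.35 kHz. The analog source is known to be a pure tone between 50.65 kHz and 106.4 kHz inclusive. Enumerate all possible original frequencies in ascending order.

51.2 kHz, 86.35 kHz, 97.05 kHz

Frequencies that alias to 5.35 kHz are k·fs ± 5.35 kHz for integer k ≥ 0.
k=0: 5.35 kHz.
k=1: 40.5 kHz, 51.2 kHz.
k=2: 86.35 kHz, 97.05 kHz.
k=3: 132.2 kHz, 142.9 kHz.
Within [50.65 kHz, 106.4 kHz]: 51.2 kHz, 86.35 kHz, 97.05 kHz.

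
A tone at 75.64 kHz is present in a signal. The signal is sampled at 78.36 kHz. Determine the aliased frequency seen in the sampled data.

2.72 kHz

75.64 kHz > fs/2 = 39.18 kHz, folds to fs − 75.64 kHz = 2.72 kHz.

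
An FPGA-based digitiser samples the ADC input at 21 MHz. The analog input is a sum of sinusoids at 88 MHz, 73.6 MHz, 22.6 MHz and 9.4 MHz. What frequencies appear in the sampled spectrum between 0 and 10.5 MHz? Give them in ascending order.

fs/2 = 10.5 MHz.
88 MHz mod fs = 4 MHz.
4 MHz ≤ fs/2 = 10.5 MHz, appears at 4 MHz.
73.6 MHz mod fs = 10.6 MHz.
10.6 MHz > fs/2 = 10.5 MHz, folds to fs − 10.6 MHz = 10.4 MHz.
22.6 MHz mod fs = 1.6 MHz.
1.6 MHz ≤ fs/2 = 10.5 MHz, appears at 1.6 MHz.
9.4 MHz ≤ fs/2 = 10.5 MHz, passes unchanged.
Distinct values: {1.6 MHz, 4 MHz, 9.4 MHz, 10.4 MHz}.

1.6 MHz, 4 MHz, 9.4 MHz, 10.4 MHz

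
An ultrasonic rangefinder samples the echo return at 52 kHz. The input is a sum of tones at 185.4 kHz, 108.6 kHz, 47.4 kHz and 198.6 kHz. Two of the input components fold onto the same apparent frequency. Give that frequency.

4.6 kHz

fs/2 = 26 kHz.
185.4 kHz mod fs = 29.4 kHz.
29.4 kHz > fs/2 = 26 kHz, folds to fs − 29.4 kHz = 22.6 kHz.
108.6 kHz mod fs = 4.6 kHz.
4.6 kHz ≤ fs/2 = 26 kHz, appears at 4.6 kHz.
47.4 kHz > fs/2 = 26 kHz, folds to fs − 47.4 kHz = 4.6 kHz.
198.6 kHz mod fs = 42.6 kHz.
42.6 kHz > fs/2 = 26 kHz, folds to fs − 42.6 kHz = 9.4 kHz.
47.4 kHz and 108.6 kHz both map to 4.6 kHz.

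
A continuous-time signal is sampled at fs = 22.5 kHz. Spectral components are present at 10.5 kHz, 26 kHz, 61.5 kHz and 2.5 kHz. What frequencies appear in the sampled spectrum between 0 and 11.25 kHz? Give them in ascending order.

2.5 kHz, 3.5 kHz, 6 kHz, 10.5 kHz

fs/2 = 11.25 kHz.
10.5 kHz ≤ fs/2 = 11.25 kHz, passes unchanged.
26 kHz mod fs = 3.5 kHz.
3.5 kHz ≤ fs/2 = 11.25 kHz, appears at 3.5 kHz.
61.5 kHz mod fs = 16.5 kHz.
16.5 kHz > fs/2 = 11.25 kHz, folds to fs − 16.5 kHz = 6 kHz.
2.5 kHz ≤ fs/2 = 11.25 kHz, passes unchanged.
Distinct values: {2.5 kHz, 3.5 kHz, 6 kHz, 10.5 kHz}.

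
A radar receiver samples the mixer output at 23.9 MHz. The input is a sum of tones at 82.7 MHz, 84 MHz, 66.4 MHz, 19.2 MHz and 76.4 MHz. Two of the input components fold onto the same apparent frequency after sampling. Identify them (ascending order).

19.2 MHz, 76.4 MHz

fs/2 = 11.95 MHz.
82.7 MHz mod fs = 11 MHz.
11 MHz ≤ fs/2 = 11.95 MHz, appears at 11 MHz.
84 MHz mod fs = 12.3 MHz.
12.3 MHz > fs/2 = 11.95 MHz, folds to fs − 12.3 MHz = 11.6 MHz.
66.4 MHz mod fs = 18.6 MHz.
18.6 MHz > fs/2 = 11.95 MHz, folds to fs − 18.6 MHz = 5.3 MHz.
19.2 MHz > fs/2 = 11.95 MHz, folds to fs − 19.2 MHz = 4.7 MHz.
76.4 MHz mod fs = 4.7 MHz.
4.7 MHz ≤ fs/2 = 11.95 MHz, appears at 4.7 MHz.
19.2 MHz and 76.4 MHz both map to 4.7 MHz.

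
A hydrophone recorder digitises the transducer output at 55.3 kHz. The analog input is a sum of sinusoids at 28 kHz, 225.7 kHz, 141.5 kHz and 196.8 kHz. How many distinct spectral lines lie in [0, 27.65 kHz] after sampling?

fs/2 = 27.65 kHz.
28 kHz > fs/2 = 27.65 kHz, folds to fs − 28 kHz = 27.3 kHz.
225.7 kHz mod fs = 4.5 kHz.
4.5 kHz ≤ fs/2 = 27.65 kHz, appears at 4.5 kHz.
141.5 kHz mod fs = 30.9 kHz.
30.9 kHz > fs/2 = 27.65 kHz, folds to fs − 30.9 kHz = 24.4 kHz.
196.8 kHz mod fs = 30.9 kHz.
30.9 kHz > fs/2 = 27.65 kHz, folds to fs − 30.9 kHz = 24.4 kHz.
Distinct values: {4.5 kHz, 24.4 kHz, 27.3 kHz} → 3.

3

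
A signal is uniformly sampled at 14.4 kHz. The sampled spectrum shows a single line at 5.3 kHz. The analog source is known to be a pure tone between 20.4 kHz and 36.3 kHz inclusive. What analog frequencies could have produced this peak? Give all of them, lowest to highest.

Frequencies that alias to 5.3 kHz are k·fs ± 5.3 kHz for integer k ≥ 0.
k=0: 5.3 kHz.
k=1: 9.1 kHz, 19.7 kHz.
k=2: 23.5 kHz, 34.1 kHz.
k=3: 37.9 kHz, 48.5 kHz.
Within [20.4 kHz, 36.3 kHz]: 23.5 kHz, 34.1 kHz.

23.5 kHz, 34.1 kHz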